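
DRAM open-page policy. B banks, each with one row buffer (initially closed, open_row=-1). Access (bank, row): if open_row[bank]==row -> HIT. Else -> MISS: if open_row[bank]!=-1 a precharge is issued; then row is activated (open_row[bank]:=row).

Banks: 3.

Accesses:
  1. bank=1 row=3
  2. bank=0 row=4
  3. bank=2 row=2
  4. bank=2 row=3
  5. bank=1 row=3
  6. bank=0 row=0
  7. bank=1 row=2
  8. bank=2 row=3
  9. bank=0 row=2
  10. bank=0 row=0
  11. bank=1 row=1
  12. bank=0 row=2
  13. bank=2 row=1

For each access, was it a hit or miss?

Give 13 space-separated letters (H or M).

Acc 1: bank1 row3 -> MISS (open row3); precharges=0
Acc 2: bank0 row4 -> MISS (open row4); precharges=0
Acc 3: bank2 row2 -> MISS (open row2); precharges=0
Acc 4: bank2 row3 -> MISS (open row3); precharges=1
Acc 5: bank1 row3 -> HIT
Acc 6: bank0 row0 -> MISS (open row0); precharges=2
Acc 7: bank1 row2 -> MISS (open row2); precharges=3
Acc 8: bank2 row3 -> HIT
Acc 9: bank0 row2 -> MISS (open row2); precharges=4
Acc 10: bank0 row0 -> MISS (open row0); precharges=5
Acc 11: bank1 row1 -> MISS (open row1); precharges=6
Acc 12: bank0 row2 -> MISS (open row2); precharges=7
Acc 13: bank2 row1 -> MISS (open row1); precharges=8

Answer: M M M M H M M H M M M M M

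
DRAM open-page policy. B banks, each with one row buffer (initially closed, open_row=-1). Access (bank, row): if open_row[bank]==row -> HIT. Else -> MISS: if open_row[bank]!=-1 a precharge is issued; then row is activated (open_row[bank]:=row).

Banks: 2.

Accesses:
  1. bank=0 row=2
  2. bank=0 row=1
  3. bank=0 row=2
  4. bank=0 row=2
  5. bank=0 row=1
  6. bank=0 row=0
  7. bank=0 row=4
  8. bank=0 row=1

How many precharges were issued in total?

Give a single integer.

Acc 1: bank0 row2 -> MISS (open row2); precharges=0
Acc 2: bank0 row1 -> MISS (open row1); precharges=1
Acc 3: bank0 row2 -> MISS (open row2); precharges=2
Acc 4: bank0 row2 -> HIT
Acc 5: bank0 row1 -> MISS (open row1); precharges=3
Acc 6: bank0 row0 -> MISS (open row0); precharges=4
Acc 7: bank0 row4 -> MISS (open row4); precharges=5
Acc 8: bank0 row1 -> MISS (open row1); precharges=6

Answer: 6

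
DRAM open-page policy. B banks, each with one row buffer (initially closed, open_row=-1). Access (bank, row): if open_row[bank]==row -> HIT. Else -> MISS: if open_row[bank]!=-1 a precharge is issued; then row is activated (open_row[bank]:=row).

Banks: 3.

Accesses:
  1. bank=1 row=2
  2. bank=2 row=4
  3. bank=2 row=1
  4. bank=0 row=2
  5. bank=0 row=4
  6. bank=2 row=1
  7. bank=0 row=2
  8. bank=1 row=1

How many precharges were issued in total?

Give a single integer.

Answer: 4

Derivation:
Acc 1: bank1 row2 -> MISS (open row2); precharges=0
Acc 2: bank2 row4 -> MISS (open row4); precharges=0
Acc 3: bank2 row1 -> MISS (open row1); precharges=1
Acc 4: bank0 row2 -> MISS (open row2); precharges=1
Acc 5: bank0 row4 -> MISS (open row4); precharges=2
Acc 6: bank2 row1 -> HIT
Acc 7: bank0 row2 -> MISS (open row2); precharges=3
Acc 8: bank1 row1 -> MISS (open row1); precharges=4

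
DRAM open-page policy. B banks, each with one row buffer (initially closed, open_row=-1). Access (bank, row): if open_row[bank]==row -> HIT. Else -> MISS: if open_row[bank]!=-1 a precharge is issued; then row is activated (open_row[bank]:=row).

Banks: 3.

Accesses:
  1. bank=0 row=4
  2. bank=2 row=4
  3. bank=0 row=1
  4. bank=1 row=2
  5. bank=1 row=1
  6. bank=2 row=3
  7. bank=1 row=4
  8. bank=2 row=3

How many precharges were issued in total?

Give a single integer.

Answer: 4

Derivation:
Acc 1: bank0 row4 -> MISS (open row4); precharges=0
Acc 2: bank2 row4 -> MISS (open row4); precharges=0
Acc 3: bank0 row1 -> MISS (open row1); precharges=1
Acc 4: bank1 row2 -> MISS (open row2); precharges=1
Acc 5: bank1 row1 -> MISS (open row1); precharges=2
Acc 6: bank2 row3 -> MISS (open row3); precharges=3
Acc 7: bank1 row4 -> MISS (open row4); precharges=4
Acc 8: bank2 row3 -> HIT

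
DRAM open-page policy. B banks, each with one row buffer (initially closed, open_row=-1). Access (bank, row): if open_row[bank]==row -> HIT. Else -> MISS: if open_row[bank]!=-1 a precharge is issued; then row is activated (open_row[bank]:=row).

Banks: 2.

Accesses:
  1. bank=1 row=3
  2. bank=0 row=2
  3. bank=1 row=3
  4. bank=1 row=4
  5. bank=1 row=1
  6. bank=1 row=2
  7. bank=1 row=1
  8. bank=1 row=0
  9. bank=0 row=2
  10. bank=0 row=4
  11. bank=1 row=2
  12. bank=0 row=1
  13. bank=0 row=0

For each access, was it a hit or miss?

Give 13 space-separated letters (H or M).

Answer: M M H M M M M M H M M M M

Derivation:
Acc 1: bank1 row3 -> MISS (open row3); precharges=0
Acc 2: bank0 row2 -> MISS (open row2); precharges=0
Acc 3: bank1 row3 -> HIT
Acc 4: bank1 row4 -> MISS (open row4); precharges=1
Acc 5: bank1 row1 -> MISS (open row1); precharges=2
Acc 6: bank1 row2 -> MISS (open row2); precharges=3
Acc 7: bank1 row1 -> MISS (open row1); precharges=4
Acc 8: bank1 row0 -> MISS (open row0); precharges=5
Acc 9: bank0 row2 -> HIT
Acc 10: bank0 row4 -> MISS (open row4); precharges=6
Acc 11: bank1 row2 -> MISS (open row2); precharges=7
Acc 12: bank0 row1 -> MISS (open row1); precharges=8
Acc 13: bank0 row0 -> MISS (open row0); precharges=9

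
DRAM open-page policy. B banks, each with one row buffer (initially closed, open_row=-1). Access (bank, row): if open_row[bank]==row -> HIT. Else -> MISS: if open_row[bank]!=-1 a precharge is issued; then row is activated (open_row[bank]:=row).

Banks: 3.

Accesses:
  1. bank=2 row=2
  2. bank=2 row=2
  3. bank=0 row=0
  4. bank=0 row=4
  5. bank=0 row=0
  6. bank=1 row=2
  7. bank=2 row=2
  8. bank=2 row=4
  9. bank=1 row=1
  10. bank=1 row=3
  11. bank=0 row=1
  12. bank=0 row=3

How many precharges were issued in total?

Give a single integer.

Answer: 7

Derivation:
Acc 1: bank2 row2 -> MISS (open row2); precharges=0
Acc 2: bank2 row2 -> HIT
Acc 3: bank0 row0 -> MISS (open row0); precharges=0
Acc 4: bank0 row4 -> MISS (open row4); precharges=1
Acc 5: bank0 row0 -> MISS (open row0); precharges=2
Acc 6: bank1 row2 -> MISS (open row2); precharges=2
Acc 7: bank2 row2 -> HIT
Acc 8: bank2 row4 -> MISS (open row4); precharges=3
Acc 9: bank1 row1 -> MISS (open row1); precharges=4
Acc 10: bank1 row3 -> MISS (open row3); precharges=5
Acc 11: bank0 row1 -> MISS (open row1); precharges=6
Acc 12: bank0 row3 -> MISS (open row3); precharges=7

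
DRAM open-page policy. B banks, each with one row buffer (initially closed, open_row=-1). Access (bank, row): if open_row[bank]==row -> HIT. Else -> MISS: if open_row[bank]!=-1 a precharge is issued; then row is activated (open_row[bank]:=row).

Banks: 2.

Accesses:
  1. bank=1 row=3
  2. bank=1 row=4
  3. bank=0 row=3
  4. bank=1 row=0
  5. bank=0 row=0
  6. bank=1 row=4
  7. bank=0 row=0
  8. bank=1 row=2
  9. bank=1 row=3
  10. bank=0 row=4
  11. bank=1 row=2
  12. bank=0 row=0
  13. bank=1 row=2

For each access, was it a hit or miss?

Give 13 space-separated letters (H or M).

Acc 1: bank1 row3 -> MISS (open row3); precharges=0
Acc 2: bank1 row4 -> MISS (open row4); precharges=1
Acc 3: bank0 row3 -> MISS (open row3); precharges=1
Acc 4: bank1 row0 -> MISS (open row0); precharges=2
Acc 5: bank0 row0 -> MISS (open row0); precharges=3
Acc 6: bank1 row4 -> MISS (open row4); precharges=4
Acc 7: bank0 row0 -> HIT
Acc 8: bank1 row2 -> MISS (open row2); precharges=5
Acc 9: bank1 row3 -> MISS (open row3); precharges=6
Acc 10: bank0 row4 -> MISS (open row4); precharges=7
Acc 11: bank1 row2 -> MISS (open row2); precharges=8
Acc 12: bank0 row0 -> MISS (open row0); precharges=9
Acc 13: bank1 row2 -> HIT

Answer: M M M M M M H M M M M M H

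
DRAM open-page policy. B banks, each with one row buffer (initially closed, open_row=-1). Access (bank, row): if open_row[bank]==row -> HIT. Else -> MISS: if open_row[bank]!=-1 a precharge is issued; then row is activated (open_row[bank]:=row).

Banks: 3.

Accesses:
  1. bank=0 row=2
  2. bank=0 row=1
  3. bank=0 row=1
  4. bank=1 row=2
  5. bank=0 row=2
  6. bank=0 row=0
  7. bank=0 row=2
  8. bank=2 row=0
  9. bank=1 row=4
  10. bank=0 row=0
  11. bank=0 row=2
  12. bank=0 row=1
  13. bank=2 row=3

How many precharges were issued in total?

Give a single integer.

Answer: 9

Derivation:
Acc 1: bank0 row2 -> MISS (open row2); precharges=0
Acc 2: bank0 row1 -> MISS (open row1); precharges=1
Acc 3: bank0 row1 -> HIT
Acc 4: bank1 row2 -> MISS (open row2); precharges=1
Acc 5: bank0 row2 -> MISS (open row2); precharges=2
Acc 6: bank0 row0 -> MISS (open row0); precharges=3
Acc 7: bank0 row2 -> MISS (open row2); precharges=4
Acc 8: bank2 row0 -> MISS (open row0); precharges=4
Acc 9: bank1 row4 -> MISS (open row4); precharges=5
Acc 10: bank0 row0 -> MISS (open row0); precharges=6
Acc 11: bank0 row2 -> MISS (open row2); precharges=7
Acc 12: bank0 row1 -> MISS (open row1); precharges=8
Acc 13: bank2 row3 -> MISS (open row3); precharges=9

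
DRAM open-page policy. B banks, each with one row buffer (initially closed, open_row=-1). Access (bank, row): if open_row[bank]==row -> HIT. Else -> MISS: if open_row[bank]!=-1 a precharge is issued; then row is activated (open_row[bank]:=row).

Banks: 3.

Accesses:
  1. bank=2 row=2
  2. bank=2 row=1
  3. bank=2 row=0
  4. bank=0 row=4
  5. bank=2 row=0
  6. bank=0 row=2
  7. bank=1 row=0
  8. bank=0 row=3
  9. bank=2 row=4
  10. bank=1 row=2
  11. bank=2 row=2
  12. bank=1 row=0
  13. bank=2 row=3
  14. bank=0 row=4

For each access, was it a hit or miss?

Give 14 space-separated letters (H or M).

Acc 1: bank2 row2 -> MISS (open row2); precharges=0
Acc 2: bank2 row1 -> MISS (open row1); precharges=1
Acc 3: bank2 row0 -> MISS (open row0); precharges=2
Acc 4: bank0 row4 -> MISS (open row4); precharges=2
Acc 5: bank2 row0 -> HIT
Acc 6: bank0 row2 -> MISS (open row2); precharges=3
Acc 7: bank1 row0 -> MISS (open row0); precharges=3
Acc 8: bank0 row3 -> MISS (open row3); precharges=4
Acc 9: bank2 row4 -> MISS (open row4); precharges=5
Acc 10: bank1 row2 -> MISS (open row2); precharges=6
Acc 11: bank2 row2 -> MISS (open row2); precharges=7
Acc 12: bank1 row0 -> MISS (open row0); precharges=8
Acc 13: bank2 row3 -> MISS (open row3); precharges=9
Acc 14: bank0 row4 -> MISS (open row4); precharges=10

Answer: M M M M H M M M M M M M M M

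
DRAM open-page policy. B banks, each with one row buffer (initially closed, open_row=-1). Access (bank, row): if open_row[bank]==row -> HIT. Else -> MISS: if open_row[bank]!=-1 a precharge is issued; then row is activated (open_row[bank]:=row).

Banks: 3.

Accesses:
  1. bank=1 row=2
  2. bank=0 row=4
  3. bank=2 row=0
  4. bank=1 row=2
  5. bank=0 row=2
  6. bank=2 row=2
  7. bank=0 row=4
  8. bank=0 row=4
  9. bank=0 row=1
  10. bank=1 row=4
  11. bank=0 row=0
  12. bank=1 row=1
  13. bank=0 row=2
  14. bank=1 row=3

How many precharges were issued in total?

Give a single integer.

Answer: 9

Derivation:
Acc 1: bank1 row2 -> MISS (open row2); precharges=0
Acc 2: bank0 row4 -> MISS (open row4); precharges=0
Acc 3: bank2 row0 -> MISS (open row0); precharges=0
Acc 4: bank1 row2 -> HIT
Acc 5: bank0 row2 -> MISS (open row2); precharges=1
Acc 6: bank2 row2 -> MISS (open row2); precharges=2
Acc 7: bank0 row4 -> MISS (open row4); precharges=3
Acc 8: bank0 row4 -> HIT
Acc 9: bank0 row1 -> MISS (open row1); precharges=4
Acc 10: bank1 row4 -> MISS (open row4); precharges=5
Acc 11: bank0 row0 -> MISS (open row0); precharges=6
Acc 12: bank1 row1 -> MISS (open row1); precharges=7
Acc 13: bank0 row2 -> MISS (open row2); precharges=8
Acc 14: bank1 row3 -> MISS (open row3); precharges=9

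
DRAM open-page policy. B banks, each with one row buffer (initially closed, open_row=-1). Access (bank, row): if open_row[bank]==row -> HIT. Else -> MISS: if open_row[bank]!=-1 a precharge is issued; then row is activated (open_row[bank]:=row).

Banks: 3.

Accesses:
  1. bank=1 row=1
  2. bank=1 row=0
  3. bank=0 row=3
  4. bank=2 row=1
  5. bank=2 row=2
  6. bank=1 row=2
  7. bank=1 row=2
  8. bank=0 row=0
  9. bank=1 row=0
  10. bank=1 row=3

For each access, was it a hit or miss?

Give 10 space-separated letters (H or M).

Acc 1: bank1 row1 -> MISS (open row1); precharges=0
Acc 2: bank1 row0 -> MISS (open row0); precharges=1
Acc 3: bank0 row3 -> MISS (open row3); precharges=1
Acc 4: bank2 row1 -> MISS (open row1); precharges=1
Acc 5: bank2 row2 -> MISS (open row2); precharges=2
Acc 6: bank1 row2 -> MISS (open row2); precharges=3
Acc 7: bank1 row2 -> HIT
Acc 8: bank0 row0 -> MISS (open row0); precharges=4
Acc 9: bank1 row0 -> MISS (open row0); precharges=5
Acc 10: bank1 row3 -> MISS (open row3); precharges=6

Answer: M M M M M M H M M M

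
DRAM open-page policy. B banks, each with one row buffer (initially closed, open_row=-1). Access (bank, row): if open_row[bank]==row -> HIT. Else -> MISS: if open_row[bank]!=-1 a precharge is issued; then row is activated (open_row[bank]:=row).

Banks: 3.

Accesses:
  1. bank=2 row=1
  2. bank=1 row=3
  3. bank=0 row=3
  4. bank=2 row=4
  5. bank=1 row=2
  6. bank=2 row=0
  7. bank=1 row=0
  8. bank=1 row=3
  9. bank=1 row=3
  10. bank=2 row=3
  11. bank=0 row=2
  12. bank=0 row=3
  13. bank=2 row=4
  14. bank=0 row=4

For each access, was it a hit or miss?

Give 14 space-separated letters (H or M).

Acc 1: bank2 row1 -> MISS (open row1); precharges=0
Acc 2: bank1 row3 -> MISS (open row3); precharges=0
Acc 3: bank0 row3 -> MISS (open row3); precharges=0
Acc 4: bank2 row4 -> MISS (open row4); precharges=1
Acc 5: bank1 row2 -> MISS (open row2); precharges=2
Acc 6: bank2 row0 -> MISS (open row0); precharges=3
Acc 7: bank1 row0 -> MISS (open row0); precharges=4
Acc 8: bank1 row3 -> MISS (open row3); precharges=5
Acc 9: bank1 row3 -> HIT
Acc 10: bank2 row3 -> MISS (open row3); precharges=6
Acc 11: bank0 row2 -> MISS (open row2); precharges=7
Acc 12: bank0 row3 -> MISS (open row3); precharges=8
Acc 13: bank2 row4 -> MISS (open row4); precharges=9
Acc 14: bank0 row4 -> MISS (open row4); precharges=10

Answer: M M M M M M M M H M M M M M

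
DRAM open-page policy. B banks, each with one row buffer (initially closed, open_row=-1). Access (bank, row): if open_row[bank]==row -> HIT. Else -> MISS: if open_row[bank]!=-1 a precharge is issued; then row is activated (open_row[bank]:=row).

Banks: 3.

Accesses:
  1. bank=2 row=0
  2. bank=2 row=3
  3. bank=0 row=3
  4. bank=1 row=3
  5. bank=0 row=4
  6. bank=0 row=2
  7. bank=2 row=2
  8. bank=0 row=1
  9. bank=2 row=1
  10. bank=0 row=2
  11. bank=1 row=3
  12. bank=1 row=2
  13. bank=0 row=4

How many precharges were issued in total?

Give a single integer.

Answer: 9

Derivation:
Acc 1: bank2 row0 -> MISS (open row0); precharges=0
Acc 2: bank2 row3 -> MISS (open row3); precharges=1
Acc 3: bank0 row3 -> MISS (open row3); precharges=1
Acc 4: bank1 row3 -> MISS (open row3); precharges=1
Acc 5: bank0 row4 -> MISS (open row4); precharges=2
Acc 6: bank0 row2 -> MISS (open row2); precharges=3
Acc 7: bank2 row2 -> MISS (open row2); precharges=4
Acc 8: bank0 row1 -> MISS (open row1); precharges=5
Acc 9: bank2 row1 -> MISS (open row1); precharges=6
Acc 10: bank0 row2 -> MISS (open row2); precharges=7
Acc 11: bank1 row3 -> HIT
Acc 12: bank1 row2 -> MISS (open row2); precharges=8
Acc 13: bank0 row4 -> MISS (open row4); precharges=9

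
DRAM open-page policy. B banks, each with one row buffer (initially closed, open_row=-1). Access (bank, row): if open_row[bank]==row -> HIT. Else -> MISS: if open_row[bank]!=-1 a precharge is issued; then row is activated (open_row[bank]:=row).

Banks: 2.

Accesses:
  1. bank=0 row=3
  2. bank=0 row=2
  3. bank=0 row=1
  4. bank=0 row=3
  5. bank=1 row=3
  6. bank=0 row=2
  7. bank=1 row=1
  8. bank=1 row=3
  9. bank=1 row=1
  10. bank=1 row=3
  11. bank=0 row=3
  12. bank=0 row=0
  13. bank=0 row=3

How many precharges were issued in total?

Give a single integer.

Acc 1: bank0 row3 -> MISS (open row3); precharges=0
Acc 2: bank0 row2 -> MISS (open row2); precharges=1
Acc 3: bank0 row1 -> MISS (open row1); precharges=2
Acc 4: bank0 row3 -> MISS (open row3); precharges=3
Acc 5: bank1 row3 -> MISS (open row3); precharges=3
Acc 6: bank0 row2 -> MISS (open row2); precharges=4
Acc 7: bank1 row1 -> MISS (open row1); precharges=5
Acc 8: bank1 row3 -> MISS (open row3); precharges=6
Acc 9: bank1 row1 -> MISS (open row1); precharges=7
Acc 10: bank1 row3 -> MISS (open row3); precharges=8
Acc 11: bank0 row3 -> MISS (open row3); precharges=9
Acc 12: bank0 row0 -> MISS (open row0); precharges=10
Acc 13: bank0 row3 -> MISS (open row3); precharges=11

Answer: 11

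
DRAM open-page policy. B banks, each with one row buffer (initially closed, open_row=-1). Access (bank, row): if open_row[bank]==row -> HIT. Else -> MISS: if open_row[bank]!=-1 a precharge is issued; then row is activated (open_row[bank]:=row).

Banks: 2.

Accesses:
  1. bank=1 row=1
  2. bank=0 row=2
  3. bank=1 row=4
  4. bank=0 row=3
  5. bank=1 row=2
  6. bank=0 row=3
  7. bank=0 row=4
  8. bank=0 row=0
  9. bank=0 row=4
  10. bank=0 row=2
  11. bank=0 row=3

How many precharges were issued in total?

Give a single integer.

Answer: 8

Derivation:
Acc 1: bank1 row1 -> MISS (open row1); precharges=0
Acc 2: bank0 row2 -> MISS (open row2); precharges=0
Acc 3: bank1 row4 -> MISS (open row4); precharges=1
Acc 4: bank0 row3 -> MISS (open row3); precharges=2
Acc 5: bank1 row2 -> MISS (open row2); precharges=3
Acc 6: bank0 row3 -> HIT
Acc 7: bank0 row4 -> MISS (open row4); precharges=4
Acc 8: bank0 row0 -> MISS (open row0); precharges=5
Acc 9: bank0 row4 -> MISS (open row4); precharges=6
Acc 10: bank0 row2 -> MISS (open row2); precharges=7
Acc 11: bank0 row3 -> MISS (open row3); precharges=8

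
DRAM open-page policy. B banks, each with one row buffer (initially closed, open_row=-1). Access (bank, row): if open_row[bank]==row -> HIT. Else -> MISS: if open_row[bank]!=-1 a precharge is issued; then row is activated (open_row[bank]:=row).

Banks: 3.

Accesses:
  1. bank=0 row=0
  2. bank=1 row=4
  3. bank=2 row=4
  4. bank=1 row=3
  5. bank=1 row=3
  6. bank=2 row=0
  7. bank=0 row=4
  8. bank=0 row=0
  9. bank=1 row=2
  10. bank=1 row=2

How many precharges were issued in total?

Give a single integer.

Acc 1: bank0 row0 -> MISS (open row0); precharges=0
Acc 2: bank1 row4 -> MISS (open row4); precharges=0
Acc 3: bank2 row4 -> MISS (open row4); precharges=0
Acc 4: bank1 row3 -> MISS (open row3); precharges=1
Acc 5: bank1 row3 -> HIT
Acc 6: bank2 row0 -> MISS (open row0); precharges=2
Acc 7: bank0 row4 -> MISS (open row4); precharges=3
Acc 8: bank0 row0 -> MISS (open row0); precharges=4
Acc 9: bank1 row2 -> MISS (open row2); precharges=5
Acc 10: bank1 row2 -> HIT

Answer: 5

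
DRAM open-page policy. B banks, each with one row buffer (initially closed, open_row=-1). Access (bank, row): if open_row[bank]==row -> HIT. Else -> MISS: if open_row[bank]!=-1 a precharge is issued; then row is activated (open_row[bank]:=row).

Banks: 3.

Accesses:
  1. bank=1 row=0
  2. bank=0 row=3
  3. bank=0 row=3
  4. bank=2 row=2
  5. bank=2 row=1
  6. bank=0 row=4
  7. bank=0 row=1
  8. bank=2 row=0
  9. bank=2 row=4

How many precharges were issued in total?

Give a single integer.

Answer: 5

Derivation:
Acc 1: bank1 row0 -> MISS (open row0); precharges=0
Acc 2: bank0 row3 -> MISS (open row3); precharges=0
Acc 3: bank0 row3 -> HIT
Acc 4: bank2 row2 -> MISS (open row2); precharges=0
Acc 5: bank2 row1 -> MISS (open row1); precharges=1
Acc 6: bank0 row4 -> MISS (open row4); precharges=2
Acc 7: bank0 row1 -> MISS (open row1); precharges=3
Acc 8: bank2 row0 -> MISS (open row0); precharges=4
Acc 9: bank2 row4 -> MISS (open row4); precharges=5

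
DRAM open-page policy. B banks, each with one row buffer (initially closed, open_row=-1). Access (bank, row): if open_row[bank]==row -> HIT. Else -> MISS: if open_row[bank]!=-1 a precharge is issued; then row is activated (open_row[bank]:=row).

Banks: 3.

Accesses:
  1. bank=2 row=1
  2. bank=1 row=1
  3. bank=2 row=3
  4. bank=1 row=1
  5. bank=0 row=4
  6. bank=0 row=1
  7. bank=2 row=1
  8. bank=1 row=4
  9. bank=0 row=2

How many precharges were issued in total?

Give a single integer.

Answer: 5

Derivation:
Acc 1: bank2 row1 -> MISS (open row1); precharges=0
Acc 2: bank1 row1 -> MISS (open row1); precharges=0
Acc 3: bank2 row3 -> MISS (open row3); precharges=1
Acc 4: bank1 row1 -> HIT
Acc 5: bank0 row4 -> MISS (open row4); precharges=1
Acc 6: bank0 row1 -> MISS (open row1); precharges=2
Acc 7: bank2 row1 -> MISS (open row1); precharges=3
Acc 8: bank1 row4 -> MISS (open row4); precharges=4
Acc 9: bank0 row2 -> MISS (open row2); precharges=5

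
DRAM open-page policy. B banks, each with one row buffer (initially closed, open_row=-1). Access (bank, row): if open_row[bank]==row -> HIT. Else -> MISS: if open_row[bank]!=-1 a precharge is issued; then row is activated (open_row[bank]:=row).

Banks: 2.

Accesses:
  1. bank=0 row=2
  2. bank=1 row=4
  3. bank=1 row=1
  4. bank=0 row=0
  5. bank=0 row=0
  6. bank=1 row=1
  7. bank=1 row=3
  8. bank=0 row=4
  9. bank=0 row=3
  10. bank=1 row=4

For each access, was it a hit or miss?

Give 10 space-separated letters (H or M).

Acc 1: bank0 row2 -> MISS (open row2); precharges=0
Acc 2: bank1 row4 -> MISS (open row4); precharges=0
Acc 3: bank1 row1 -> MISS (open row1); precharges=1
Acc 4: bank0 row0 -> MISS (open row0); precharges=2
Acc 5: bank0 row0 -> HIT
Acc 6: bank1 row1 -> HIT
Acc 7: bank1 row3 -> MISS (open row3); precharges=3
Acc 8: bank0 row4 -> MISS (open row4); precharges=4
Acc 9: bank0 row3 -> MISS (open row3); precharges=5
Acc 10: bank1 row4 -> MISS (open row4); precharges=6

Answer: M M M M H H M M M M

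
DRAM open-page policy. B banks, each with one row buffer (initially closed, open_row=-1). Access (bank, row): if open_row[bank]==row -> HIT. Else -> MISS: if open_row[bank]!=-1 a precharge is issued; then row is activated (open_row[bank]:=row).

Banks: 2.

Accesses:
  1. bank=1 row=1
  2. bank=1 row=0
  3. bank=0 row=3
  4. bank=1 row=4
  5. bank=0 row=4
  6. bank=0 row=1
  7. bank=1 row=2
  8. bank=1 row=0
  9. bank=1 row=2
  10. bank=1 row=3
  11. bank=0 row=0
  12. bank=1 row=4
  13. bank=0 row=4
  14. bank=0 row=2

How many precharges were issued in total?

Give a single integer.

Acc 1: bank1 row1 -> MISS (open row1); precharges=0
Acc 2: bank1 row0 -> MISS (open row0); precharges=1
Acc 3: bank0 row3 -> MISS (open row3); precharges=1
Acc 4: bank1 row4 -> MISS (open row4); precharges=2
Acc 5: bank0 row4 -> MISS (open row4); precharges=3
Acc 6: bank0 row1 -> MISS (open row1); precharges=4
Acc 7: bank1 row2 -> MISS (open row2); precharges=5
Acc 8: bank1 row0 -> MISS (open row0); precharges=6
Acc 9: bank1 row2 -> MISS (open row2); precharges=7
Acc 10: bank1 row3 -> MISS (open row3); precharges=8
Acc 11: bank0 row0 -> MISS (open row0); precharges=9
Acc 12: bank1 row4 -> MISS (open row4); precharges=10
Acc 13: bank0 row4 -> MISS (open row4); precharges=11
Acc 14: bank0 row2 -> MISS (open row2); precharges=12

Answer: 12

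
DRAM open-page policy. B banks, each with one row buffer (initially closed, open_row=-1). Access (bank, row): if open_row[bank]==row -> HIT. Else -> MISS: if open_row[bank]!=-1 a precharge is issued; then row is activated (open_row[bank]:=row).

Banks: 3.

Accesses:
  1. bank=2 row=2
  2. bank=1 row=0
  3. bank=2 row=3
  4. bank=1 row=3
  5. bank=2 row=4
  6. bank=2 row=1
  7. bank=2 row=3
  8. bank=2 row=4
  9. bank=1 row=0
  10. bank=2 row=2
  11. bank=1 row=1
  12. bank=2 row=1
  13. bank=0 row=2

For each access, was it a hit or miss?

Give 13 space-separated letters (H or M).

Acc 1: bank2 row2 -> MISS (open row2); precharges=0
Acc 2: bank1 row0 -> MISS (open row0); precharges=0
Acc 3: bank2 row3 -> MISS (open row3); precharges=1
Acc 4: bank1 row3 -> MISS (open row3); precharges=2
Acc 5: bank2 row4 -> MISS (open row4); precharges=3
Acc 6: bank2 row1 -> MISS (open row1); precharges=4
Acc 7: bank2 row3 -> MISS (open row3); precharges=5
Acc 8: bank2 row4 -> MISS (open row4); precharges=6
Acc 9: bank1 row0 -> MISS (open row0); precharges=7
Acc 10: bank2 row2 -> MISS (open row2); precharges=8
Acc 11: bank1 row1 -> MISS (open row1); precharges=9
Acc 12: bank2 row1 -> MISS (open row1); precharges=10
Acc 13: bank0 row2 -> MISS (open row2); precharges=10

Answer: M M M M M M M M M M M M M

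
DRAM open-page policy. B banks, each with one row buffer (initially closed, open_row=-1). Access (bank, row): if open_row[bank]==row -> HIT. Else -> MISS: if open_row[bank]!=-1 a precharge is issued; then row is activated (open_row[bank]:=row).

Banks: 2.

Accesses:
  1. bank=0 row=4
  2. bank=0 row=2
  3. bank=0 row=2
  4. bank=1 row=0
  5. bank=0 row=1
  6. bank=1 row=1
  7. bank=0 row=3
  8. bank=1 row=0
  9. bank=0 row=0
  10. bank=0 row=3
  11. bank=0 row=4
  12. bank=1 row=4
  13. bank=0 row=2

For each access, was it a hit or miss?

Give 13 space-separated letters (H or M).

Acc 1: bank0 row4 -> MISS (open row4); precharges=0
Acc 2: bank0 row2 -> MISS (open row2); precharges=1
Acc 3: bank0 row2 -> HIT
Acc 4: bank1 row0 -> MISS (open row0); precharges=1
Acc 5: bank0 row1 -> MISS (open row1); precharges=2
Acc 6: bank1 row1 -> MISS (open row1); precharges=3
Acc 7: bank0 row3 -> MISS (open row3); precharges=4
Acc 8: bank1 row0 -> MISS (open row0); precharges=5
Acc 9: bank0 row0 -> MISS (open row0); precharges=6
Acc 10: bank0 row3 -> MISS (open row3); precharges=7
Acc 11: bank0 row4 -> MISS (open row4); precharges=8
Acc 12: bank1 row4 -> MISS (open row4); precharges=9
Acc 13: bank0 row2 -> MISS (open row2); precharges=10

Answer: M M H M M M M M M M M M M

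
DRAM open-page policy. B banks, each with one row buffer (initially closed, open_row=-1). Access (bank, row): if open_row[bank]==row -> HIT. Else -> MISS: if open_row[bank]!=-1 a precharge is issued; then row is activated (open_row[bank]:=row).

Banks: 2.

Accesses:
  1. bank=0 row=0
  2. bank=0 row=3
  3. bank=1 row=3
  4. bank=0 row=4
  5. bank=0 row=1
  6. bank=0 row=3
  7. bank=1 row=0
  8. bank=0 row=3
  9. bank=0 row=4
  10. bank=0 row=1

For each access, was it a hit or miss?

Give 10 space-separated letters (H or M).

Acc 1: bank0 row0 -> MISS (open row0); precharges=0
Acc 2: bank0 row3 -> MISS (open row3); precharges=1
Acc 3: bank1 row3 -> MISS (open row3); precharges=1
Acc 4: bank0 row4 -> MISS (open row4); precharges=2
Acc 5: bank0 row1 -> MISS (open row1); precharges=3
Acc 6: bank0 row3 -> MISS (open row3); precharges=4
Acc 7: bank1 row0 -> MISS (open row0); precharges=5
Acc 8: bank0 row3 -> HIT
Acc 9: bank0 row4 -> MISS (open row4); precharges=6
Acc 10: bank0 row1 -> MISS (open row1); precharges=7

Answer: M M M M M M M H M M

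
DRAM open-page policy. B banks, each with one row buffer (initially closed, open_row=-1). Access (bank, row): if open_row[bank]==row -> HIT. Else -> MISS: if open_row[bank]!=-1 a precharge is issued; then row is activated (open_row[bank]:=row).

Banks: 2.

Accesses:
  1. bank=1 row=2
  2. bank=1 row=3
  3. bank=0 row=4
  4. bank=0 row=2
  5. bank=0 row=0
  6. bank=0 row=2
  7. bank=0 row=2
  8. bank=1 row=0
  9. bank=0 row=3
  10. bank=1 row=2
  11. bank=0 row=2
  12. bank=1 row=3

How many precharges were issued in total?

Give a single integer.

Acc 1: bank1 row2 -> MISS (open row2); precharges=0
Acc 2: bank1 row3 -> MISS (open row3); precharges=1
Acc 3: bank0 row4 -> MISS (open row4); precharges=1
Acc 4: bank0 row2 -> MISS (open row2); precharges=2
Acc 5: bank0 row0 -> MISS (open row0); precharges=3
Acc 6: bank0 row2 -> MISS (open row2); precharges=4
Acc 7: bank0 row2 -> HIT
Acc 8: bank1 row0 -> MISS (open row0); precharges=5
Acc 9: bank0 row3 -> MISS (open row3); precharges=6
Acc 10: bank1 row2 -> MISS (open row2); precharges=7
Acc 11: bank0 row2 -> MISS (open row2); precharges=8
Acc 12: bank1 row3 -> MISS (open row3); precharges=9

Answer: 9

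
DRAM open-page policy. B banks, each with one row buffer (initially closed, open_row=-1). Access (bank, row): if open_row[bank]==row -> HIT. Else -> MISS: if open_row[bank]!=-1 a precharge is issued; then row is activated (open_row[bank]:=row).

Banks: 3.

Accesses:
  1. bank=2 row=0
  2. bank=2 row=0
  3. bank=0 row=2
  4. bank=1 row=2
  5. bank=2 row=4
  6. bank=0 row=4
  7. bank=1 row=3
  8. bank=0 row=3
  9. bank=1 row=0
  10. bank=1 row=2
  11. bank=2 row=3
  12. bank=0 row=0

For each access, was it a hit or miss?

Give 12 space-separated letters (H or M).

Answer: M H M M M M M M M M M M

Derivation:
Acc 1: bank2 row0 -> MISS (open row0); precharges=0
Acc 2: bank2 row0 -> HIT
Acc 3: bank0 row2 -> MISS (open row2); precharges=0
Acc 4: bank1 row2 -> MISS (open row2); precharges=0
Acc 5: bank2 row4 -> MISS (open row4); precharges=1
Acc 6: bank0 row4 -> MISS (open row4); precharges=2
Acc 7: bank1 row3 -> MISS (open row3); precharges=3
Acc 8: bank0 row3 -> MISS (open row3); precharges=4
Acc 9: bank1 row0 -> MISS (open row0); precharges=5
Acc 10: bank1 row2 -> MISS (open row2); precharges=6
Acc 11: bank2 row3 -> MISS (open row3); precharges=7
Acc 12: bank0 row0 -> MISS (open row0); precharges=8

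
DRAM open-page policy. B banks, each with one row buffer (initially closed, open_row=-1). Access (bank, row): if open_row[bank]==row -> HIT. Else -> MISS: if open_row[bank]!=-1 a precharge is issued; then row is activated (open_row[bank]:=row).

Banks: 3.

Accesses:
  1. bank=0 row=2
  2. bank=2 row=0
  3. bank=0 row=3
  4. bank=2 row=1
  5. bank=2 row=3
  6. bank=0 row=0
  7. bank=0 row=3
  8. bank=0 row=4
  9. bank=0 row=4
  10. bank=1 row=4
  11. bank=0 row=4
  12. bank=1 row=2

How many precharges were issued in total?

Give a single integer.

Answer: 7

Derivation:
Acc 1: bank0 row2 -> MISS (open row2); precharges=0
Acc 2: bank2 row0 -> MISS (open row0); precharges=0
Acc 3: bank0 row3 -> MISS (open row3); precharges=1
Acc 4: bank2 row1 -> MISS (open row1); precharges=2
Acc 5: bank2 row3 -> MISS (open row3); precharges=3
Acc 6: bank0 row0 -> MISS (open row0); precharges=4
Acc 7: bank0 row3 -> MISS (open row3); precharges=5
Acc 8: bank0 row4 -> MISS (open row4); precharges=6
Acc 9: bank0 row4 -> HIT
Acc 10: bank1 row4 -> MISS (open row4); precharges=6
Acc 11: bank0 row4 -> HIT
Acc 12: bank1 row2 -> MISS (open row2); precharges=7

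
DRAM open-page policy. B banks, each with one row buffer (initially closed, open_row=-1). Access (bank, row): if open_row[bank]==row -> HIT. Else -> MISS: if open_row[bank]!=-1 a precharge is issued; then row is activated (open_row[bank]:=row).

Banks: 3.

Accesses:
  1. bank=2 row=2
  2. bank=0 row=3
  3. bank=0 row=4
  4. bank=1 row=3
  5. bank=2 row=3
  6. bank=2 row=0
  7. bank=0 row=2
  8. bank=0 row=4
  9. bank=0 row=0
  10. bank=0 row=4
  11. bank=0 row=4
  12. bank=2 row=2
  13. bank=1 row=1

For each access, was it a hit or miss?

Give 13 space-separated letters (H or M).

Answer: M M M M M M M M M M H M M

Derivation:
Acc 1: bank2 row2 -> MISS (open row2); precharges=0
Acc 2: bank0 row3 -> MISS (open row3); precharges=0
Acc 3: bank0 row4 -> MISS (open row4); precharges=1
Acc 4: bank1 row3 -> MISS (open row3); precharges=1
Acc 5: bank2 row3 -> MISS (open row3); precharges=2
Acc 6: bank2 row0 -> MISS (open row0); precharges=3
Acc 7: bank0 row2 -> MISS (open row2); precharges=4
Acc 8: bank0 row4 -> MISS (open row4); precharges=5
Acc 9: bank0 row0 -> MISS (open row0); precharges=6
Acc 10: bank0 row4 -> MISS (open row4); precharges=7
Acc 11: bank0 row4 -> HIT
Acc 12: bank2 row2 -> MISS (open row2); precharges=8
Acc 13: bank1 row1 -> MISS (open row1); precharges=9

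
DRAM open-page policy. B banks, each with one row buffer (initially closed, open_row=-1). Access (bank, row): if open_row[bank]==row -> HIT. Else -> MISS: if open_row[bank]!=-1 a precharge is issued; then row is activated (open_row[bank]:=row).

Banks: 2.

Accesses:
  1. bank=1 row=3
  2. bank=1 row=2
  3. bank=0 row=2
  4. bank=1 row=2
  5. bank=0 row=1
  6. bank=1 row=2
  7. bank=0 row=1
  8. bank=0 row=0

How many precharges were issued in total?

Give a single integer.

Acc 1: bank1 row3 -> MISS (open row3); precharges=0
Acc 2: bank1 row2 -> MISS (open row2); precharges=1
Acc 3: bank0 row2 -> MISS (open row2); precharges=1
Acc 4: bank1 row2 -> HIT
Acc 5: bank0 row1 -> MISS (open row1); precharges=2
Acc 6: bank1 row2 -> HIT
Acc 7: bank0 row1 -> HIT
Acc 8: bank0 row0 -> MISS (open row0); precharges=3

Answer: 3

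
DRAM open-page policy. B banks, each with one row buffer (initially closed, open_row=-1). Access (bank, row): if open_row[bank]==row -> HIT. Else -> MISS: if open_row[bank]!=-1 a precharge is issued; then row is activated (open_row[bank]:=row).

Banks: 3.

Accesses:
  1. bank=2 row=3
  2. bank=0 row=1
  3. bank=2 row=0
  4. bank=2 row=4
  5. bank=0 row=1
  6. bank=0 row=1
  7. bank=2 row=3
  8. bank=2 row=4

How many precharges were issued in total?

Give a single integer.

Acc 1: bank2 row3 -> MISS (open row3); precharges=0
Acc 2: bank0 row1 -> MISS (open row1); precharges=0
Acc 3: bank2 row0 -> MISS (open row0); precharges=1
Acc 4: bank2 row4 -> MISS (open row4); precharges=2
Acc 5: bank0 row1 -> HIT
Acc 6: bank0 row1 -> HIT
Acc 7: bank2 row3 -> MISS (open row3); precharges=3
Acc 8: bank2 row4 -> MISS (open row4); precharges=4

Answer: 4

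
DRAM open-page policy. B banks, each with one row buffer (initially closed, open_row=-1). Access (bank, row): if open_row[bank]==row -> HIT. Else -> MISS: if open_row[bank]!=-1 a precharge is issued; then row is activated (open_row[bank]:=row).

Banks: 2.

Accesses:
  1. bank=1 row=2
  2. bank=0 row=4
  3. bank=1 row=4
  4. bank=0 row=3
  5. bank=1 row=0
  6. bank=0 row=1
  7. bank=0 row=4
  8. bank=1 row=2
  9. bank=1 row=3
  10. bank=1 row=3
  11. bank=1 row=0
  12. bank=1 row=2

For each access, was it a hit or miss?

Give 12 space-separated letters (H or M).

Acc 1: bank1 row2 -> MISS (open row2); precharges=0
Acc 2: bank0 row4 -> MISS (open row4); precharges=0
Acc 3: bank1 row4 -> MISS (open row4); precharges=1
Acc 4: bank0 row3 -> MISS (open row3); precharges=2
Acc 5: bank1 row0 -> MISS (open row0); precharges=3
Acc 6: bank0 row1 -> MISS (open row1); precharges=4
Acc 7: bank0 row4 -> MISS (open row4); precharges=5
Acc 8: bank1 row2 -> MISS (open row2); precharges=6
Acc 9: bank1 row3 -> MISS (open row3); precharges=7
Acc 10: bank1 row3 -> HIT
Acc 11: bank1 row0 -> MISS (open row0); precharges=8
Acc 12: bank1 row2 -> MISS (open row2); precharges=9

Answer: M M M M M M M M M H M M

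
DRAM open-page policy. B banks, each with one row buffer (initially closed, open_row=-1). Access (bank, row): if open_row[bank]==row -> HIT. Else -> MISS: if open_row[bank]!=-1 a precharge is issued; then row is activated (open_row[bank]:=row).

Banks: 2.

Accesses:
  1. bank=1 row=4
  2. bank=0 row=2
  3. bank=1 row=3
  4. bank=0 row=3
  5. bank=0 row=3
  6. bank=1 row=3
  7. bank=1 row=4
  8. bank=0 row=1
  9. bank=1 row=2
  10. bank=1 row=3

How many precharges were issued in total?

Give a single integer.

Acc 1: bank1 row4 -> MISS (open row4); precharges=0
Acc 2: bank0 row2 -> MISS (open row2); precharges=0
Acc 3: bank1 row3 -> MISS (open row3); precharges=1
Acc 4: bank0 row3 -> MISS (open row3); precharges=2
Acc 5: bank0 row3 -> HIT
Acc 6: bank1 row3 -> HIT
Acc 7: bank1 row4 -> MISS (open row4); precharges=3
Acc 8: bank0 row1 -> MISS (open row1); precharges=4
Acc 9: bank1 row2 -> MISS (open row2); precharges=5
Acc 10: bank1 row3 -> MISS (open row3); precharges=6

Answer: 6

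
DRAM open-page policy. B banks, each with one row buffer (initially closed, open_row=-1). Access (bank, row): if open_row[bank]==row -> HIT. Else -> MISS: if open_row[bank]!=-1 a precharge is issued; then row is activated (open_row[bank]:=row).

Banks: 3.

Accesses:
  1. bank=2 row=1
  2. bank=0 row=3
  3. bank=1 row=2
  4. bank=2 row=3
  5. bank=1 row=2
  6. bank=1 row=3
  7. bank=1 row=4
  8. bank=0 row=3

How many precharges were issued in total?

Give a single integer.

Answer: 3

Derivation:
Acc 1: bank2 row1 -> MISS (open row1); precharges=0
Acc 2: bank0 row3 -> MISS (open row3); precharges=0
Acc 3: bank1 row2 -> MISS (open row2); precharges=0
Acc 4: bank2 row3 -> MISS (open row3); precharges=1
Acc 5: bank1 row2 -> HIT
Acc 6: bank1 row3 -> MISS (open row3); precharges=2
Acc 7: bank1 row4 -> MISS (open row4); precharges=3
Acc 8: bank0 row3 -> HIT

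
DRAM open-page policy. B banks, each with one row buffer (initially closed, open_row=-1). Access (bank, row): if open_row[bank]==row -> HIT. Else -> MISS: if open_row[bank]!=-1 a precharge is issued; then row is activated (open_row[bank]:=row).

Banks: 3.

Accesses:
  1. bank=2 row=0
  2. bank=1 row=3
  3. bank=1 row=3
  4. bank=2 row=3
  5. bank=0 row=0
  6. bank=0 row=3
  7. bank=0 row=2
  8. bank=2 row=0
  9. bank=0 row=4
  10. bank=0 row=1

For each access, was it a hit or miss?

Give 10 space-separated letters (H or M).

Answer: M M H M M M M M M M

Derivation:
Acc 1: bank2 row0 -> MISS (open row0); precharges=0
Acc 2: bank1 row3 -> MISS (open row3); precharges=0
Acc 3: bank1 row3 -> HIT
Acc 4: bank2 row3 -> MISS (open row3); precharges=1
Acc 5: bank0 row0 -> MISS (open row0); precharges=1
Acc 6: bank0 row3 -> MISS (open row3); precharges=2
Acc 7: bank0 row2 -> MISS (open row2); precharges=3
Acc 8: bank2 row0 -> MISS (open row0); precharges=4
Acc 9: bank0 row4 -> MISS (open row4); precharges=5
Acc 10: bank0 row1 -> MISS (open row1); precharges=6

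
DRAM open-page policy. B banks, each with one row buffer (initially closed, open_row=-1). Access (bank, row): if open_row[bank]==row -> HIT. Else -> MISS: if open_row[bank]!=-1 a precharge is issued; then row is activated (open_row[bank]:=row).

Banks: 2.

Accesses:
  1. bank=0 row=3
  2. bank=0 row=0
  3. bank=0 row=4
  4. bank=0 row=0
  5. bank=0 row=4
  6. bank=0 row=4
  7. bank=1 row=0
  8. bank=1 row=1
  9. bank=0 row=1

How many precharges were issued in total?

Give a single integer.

Acc 1: bank0 row3 -> MISS (open row3); precharges=0
Acc 2: bank0 row0 -> MISS (open row0); precharges=1
Acc 3: bank0 row4 -> MISS (open row4); precharges=2
Acc 4: bank0 row0 -> MISS (open row0); precharges=3
Acc 5: bank0 row4 -> MISS (open row4); precharges=4
Acc 6: bank0 row4 -> HIT
Acc 7: bank1 row0 -> MISS (open row0); precharges=4
Acc 8: bank1 row1 -> MISS (open row1); precharges=5
Acc 9: bank0 row1 -> MISS (open row1); precharges=6

Answer: 6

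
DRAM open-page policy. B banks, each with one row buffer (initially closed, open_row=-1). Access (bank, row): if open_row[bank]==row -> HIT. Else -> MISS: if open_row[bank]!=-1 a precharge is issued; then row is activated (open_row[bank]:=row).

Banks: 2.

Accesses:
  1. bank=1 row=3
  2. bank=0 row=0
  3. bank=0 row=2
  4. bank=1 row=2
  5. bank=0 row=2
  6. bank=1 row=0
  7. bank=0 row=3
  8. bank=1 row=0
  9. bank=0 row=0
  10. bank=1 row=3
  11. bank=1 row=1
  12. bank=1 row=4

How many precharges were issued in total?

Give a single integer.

Answer: 8

Derivation:
Acc 1: bank1 row3 -> MISS (open row3); precharges=0
Acc 2: bank0 row0 -> MISS (open row0); precharges=0
Acc 3: bank0 row2 -> MISS (open row2); precharges=1
Acc 4: bank1 row2 -> MISS (open row2); precharges=2
Acc 5: bank0 row2 -> HIT
Acc 6: bank1 row0 -> MISS (open row0); precharges=3
Acc 7: bank0 row3 -> MISS (open row3); precharges=4
Acc 8: bank1 row0 -> HIT
Acc 9: bank0 row0 -> MISS (open row0); precharges=5
Acc 10: bank1 row3 -> MISS (open row3); precharges=6
Acc 11: bank1 row1 -> MISS (open row1); precharges=7
Acc 12: bank1 row4 -> MISS (open row4); precharges=8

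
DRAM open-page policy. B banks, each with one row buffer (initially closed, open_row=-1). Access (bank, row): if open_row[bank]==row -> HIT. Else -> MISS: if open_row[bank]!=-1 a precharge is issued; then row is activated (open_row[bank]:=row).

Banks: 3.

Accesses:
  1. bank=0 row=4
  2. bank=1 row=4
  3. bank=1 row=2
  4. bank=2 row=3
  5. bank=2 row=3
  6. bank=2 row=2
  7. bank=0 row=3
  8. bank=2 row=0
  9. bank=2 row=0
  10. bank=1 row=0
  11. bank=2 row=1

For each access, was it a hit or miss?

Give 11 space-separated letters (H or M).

Acc 1: bank0 row4 -> MISS (open row4); precharges=0
Acc 2: bank1 row4 -> MISS (open row4); precharges=0
Acc 3: bank1 row2 -> MISS (open row2); precharges=1
Acc 4: bank2 row3 -> MISS (open row3); precharges=1
Acc 5: bank2 row3 -> HIT
Acc 6: bank2 row2 -> MISS (open row2); precharges=2
Acc 7: bank0 row3 -> MISS (open row3); precharges=3
Acc 8: bank2 row0 -> MISS (open row0); precharges=4
Acc 9: bank2 row0 -> HIT
Acc 10: bank1 row0 -> MISS (open row0); precharges=5
Acc 11: bank2 row1 -> MISS (open row1); precharges=6

Answer: M M M M H M M M H M M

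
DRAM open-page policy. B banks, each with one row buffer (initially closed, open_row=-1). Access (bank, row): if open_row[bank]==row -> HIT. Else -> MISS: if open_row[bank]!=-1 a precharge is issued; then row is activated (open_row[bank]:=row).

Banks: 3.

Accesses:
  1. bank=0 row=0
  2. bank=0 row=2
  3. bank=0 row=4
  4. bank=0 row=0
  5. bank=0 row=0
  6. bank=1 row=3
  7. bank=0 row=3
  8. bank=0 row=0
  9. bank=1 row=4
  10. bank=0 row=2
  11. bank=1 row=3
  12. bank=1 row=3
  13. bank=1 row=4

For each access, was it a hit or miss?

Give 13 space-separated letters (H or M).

Acc 1: bank0 row0 -> MISS (open row0); precharges=0
Acc 2: bank0 row2 -> MISS (open row2); precharges=1
Acc 3: bank0 row4 -> MISS (open row4); precharges=2
Acc 4: bank0 row0 -> MISS (open row0); precharges=3
Acc 5: bank0 row0 -> HIT
Acc 6: bank1 row3 -> MISS (open row3); precharges=3
Acc 7: bank0 row3 -> MISS (open row3); precharges=4
Acc 8: bank0 row0 -> MISS (open row0); precharges=5
Acc 9: bank1 row4 -> MISS (open row4); precharges=6
Acc 10: bank0 row2 -> MISS (open row2); precharges=7
Acc 11: bank1 row3 -> MISS (open row3); precharges=8
Acc 12: bank1 row3 -> HIT
Acc 13: bank1 row4 -> MISS (open row4); precharges=9

Answer: M M M M H M M M M M M H M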